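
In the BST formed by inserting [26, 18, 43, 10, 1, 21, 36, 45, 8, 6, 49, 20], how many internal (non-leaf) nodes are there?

Tree built from: [26, 18, 43, 10, 1, 21, 36, 45, 8, 6, 49, 20]
Tree (level-order array): [26, 18, 43, 10, 21, 36, 45, 1, None, 20, None, None, None, None, 49, None, 8, None, None, None, None, 6]
Rule: An internal node has at least one child.
Per-node child counts:
  node 26: 2 child(ren)
  node 18: 2 child(ren)
  node 10: 1 child(ren)
  node 1: 1 child(ren)
  node 8: 1 child(ren)
  node 6: 0 child(ren)
  node 21: 1 child(ren)
  node 20: 0 child(ren)
  node 43: 2 child(ren)
  node 36: 0 child(ren)
  node 45: 1 child(ren)
  node 49: 0 child(ren)
Matching nodes: [26, 18, 10, 1, 8, 21, 43, 45]
Count of internal (non-leaf) nodes: 8


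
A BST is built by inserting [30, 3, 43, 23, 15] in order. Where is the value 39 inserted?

Starting tree (level order): [30, 3, 43, None, 23, None, None, 15]
Insertion path: 30 -> 43
Result: insert 39 as left child of 43
Final tree (level order): [30, 3, 43, None, 23, 39, None, 15]


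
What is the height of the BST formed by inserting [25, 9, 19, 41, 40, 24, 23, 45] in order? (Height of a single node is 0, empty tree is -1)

Insertion order: [25, 9, 19, 41, 40, 24, 23, 45]
Tree (level-order array): [25, 9, 41, None, 19, 40, 45, None, 24, None, None, None, None, 23]
Compute height bottom-up (empty subtree = -1):
  height(23) = 1 + max(-1, -1) = 0
  height(24) = 1 + max(0, -1) = 1
  height(19) = 1 + max(-1, 1) = 2
  height(9) = 1 + max(-1, 2) = 3
  height(40) = 1 + max(-1, -1) = 0
  height(45) = 1 + max(-1, -1) = 0
  height(41) = 1 + max(0, 0) = 1
  height(25) = 1 + max(3, 1) = 4
Height = 4


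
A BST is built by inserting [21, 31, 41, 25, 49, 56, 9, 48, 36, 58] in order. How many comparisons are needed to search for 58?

Search path for 58: 21 -> 31 -> 41 -> 49 -> 56 -> 58
Found: True
Comparisons: 6


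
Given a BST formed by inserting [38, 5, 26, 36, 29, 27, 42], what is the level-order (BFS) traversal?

Tree insertion order: [38, 5, 26, 36, 29, 27, 42]
Tree (level-order array): [38, 5, 42, None, 26, None, None, None, 36, 29, None, 27]
BFS from the root, enqueuing left then right child of each popped node:
  queue [38] -> pop 38, enqueue [5, 42], visited so far: [38]
  queue [5, 42] -> pop 5, enqueue [26], visited so far: [38, 5]
  queue [42, 26] -> pop 42, enqueue [none], visited so far: [38, 5, 42]
  queue [26] -> pop 26, enqueue [36], visited so far: [38, 5, 42, 26]
  queue [36] -> pop 36, enqueue [29], visited so far: [38, 5, 42, 26, 36]
  queue [29] -> pop 29, enqueue [27], visited so far: [38, 5, 42, 26, 36, 29]
  queue [27] -> pop 27, enqueue [none], visited so far: [38, 5, 42, 26, 36, 29, 27]
Result: [38, 5, 42, 26, 36, 29, 27]


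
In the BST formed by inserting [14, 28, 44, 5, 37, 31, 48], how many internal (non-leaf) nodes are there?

Tree built from: [14, 28, 44, 5, 37, 31, 48]
Tree (level-order array): [14, 5, 28, None, None, None, 44, 37, 48, 31]
Rule: An internal node has at least one child.
Per-node child counts:
  node 14: 2 child(ren)
  node 5: 0 child(ren)
  node 28: 1 child(ren)
  node 44: 2 child(ren)
  node 37: 1 child(ren)
  node 31: 0 child(ren)
  node 48: 0 child(ren)
Matching nodes: [14, 28, 44, 37]
Count of internal (non-leaf) nodes: 4


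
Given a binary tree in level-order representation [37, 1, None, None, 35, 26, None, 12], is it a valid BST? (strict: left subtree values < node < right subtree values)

Level-order array: [37, 1, None, None, 35, 26, None, 12]
Validate using subtree bounds (lo, hi): at each node, require lo < value < hi,
then recurse left with hi=value and right with lo=value.
Preorder trace (stopping at first violation):
  at node 37 with bounds (-inf, +inf): OK
  at node 1 with bounds (-inf, 37): OK
  at node 35 with bounds (1, 37): OK
  at node 26 with bounds (1, 35): OK
  at node 12 with bounds (1, 26): OK
No violation found at any node.
Result: Valid BST


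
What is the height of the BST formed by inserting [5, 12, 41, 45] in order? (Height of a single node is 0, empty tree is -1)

Insertion order: [5, 12, 41, 45]
Tree (level-order array): [5, None, 12, None, 41, None, 45]
Compute height bottom-up (empty subtree = -1):
  height(45) = 1 + max(-1, -1) = 0
  height(41) = 1 + max(-1, 0) = 1
  height(12) = 1 + max(-1, 1) = 2
  height(5) = 1 + max(-1, 2) = 3
Height = 3


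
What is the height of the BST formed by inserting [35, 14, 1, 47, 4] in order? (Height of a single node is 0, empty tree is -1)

Insertion order: [35, 14, 1, 47, 4]
Tree (level-order array): [35, 14, 47, 1, None, None, None, None, 4]
Compute height bottom-up (empty subtree = -1):
  height(4) = 1 + max(-1, -1) = 0
  height(1) = 1 + max(-1, 0) = 1
  height(14) = 1 + max(1, -1) = 2
  height(47) = 1 + max(-1, -1) = 0
  height(35) = 1 + max(2, 0) = 3
Height = 3


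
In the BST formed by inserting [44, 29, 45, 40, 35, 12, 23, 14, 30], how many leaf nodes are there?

Tree built from: [44, 29, 45, 40, 35, 12, 23, 14, 30]
Tree (level-order array): [44, 29, 45, 12, 40, None, None, None, 23, 35, None, 14, None, 30]
Rule: A leaf has 0 children.
Per-node child counts:
  node 44: 2 child(ren)
  node 29: 2 child(ren)
  node 12: 1 child(ren)
  node 23: 1 child(ren)
  node 14: 0 child(ren)
  node 40: 1 child(ren)
  node 35: 1 child(ren)
  node 30: 0 child(ren)
  node 45: 0 child(ren)
Matching nodes: [14, 30, 45]
Count of leaf nodes: 3


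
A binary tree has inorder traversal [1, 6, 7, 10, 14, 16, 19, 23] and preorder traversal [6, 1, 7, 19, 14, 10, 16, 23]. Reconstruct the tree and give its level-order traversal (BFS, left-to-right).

Inorder:  [1, 6, 7, 10, 14, 16, 19, 23]
Preorder: [6, 1, 7, 19, 14, 10, 16, 23]
Algorithm: preorder visits root first, so consume preorder in order;
for each root, split the current inorder slice at that value into
left-subtree inorder and right-subtree inorder, then recurse.
Recursive splits:
  root=6; inorder splits into left=[1], right=[7, 10, 14, 16, 19, 23]
  root=1; inorder splits into left=[], right=[]
  root=7; inorder splits into left=[], right=[10, 14, 16, 19, 23]
  root=19; inorder splits into left=[10, 14, 16], right=[23]
  root=14; inorder splits into left=[10], right=[16]
  root=10; inorder splits into left=[], right=[]
  root=16; inorder splits into left=[], right=[]
  root=23; inorder splits into left=[], right=[]
Reconstructed level-order: [6, 1, 7, 19, 14, 23, 10, 16]


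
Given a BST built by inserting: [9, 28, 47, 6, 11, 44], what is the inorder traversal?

Tree insertion order: [9, 28, 47, 6, 11, 44]
Tree (level-order array): [9, 6, 28, None, None, 11, 47, None, None, 44]
Inorder traversal: [6, 9, 11, 28, 44, 47]


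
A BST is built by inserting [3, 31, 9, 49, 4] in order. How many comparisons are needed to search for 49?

Search path for 49: 3 -> 31 -> 49
Found: True
Comparisons: 3


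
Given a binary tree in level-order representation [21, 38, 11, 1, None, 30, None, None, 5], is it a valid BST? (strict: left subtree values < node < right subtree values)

Level-order array: [21, 38, 11, 1, None, 30, None, None, 5]
Validate using subtree bounds (lo, hi): at each node, require lo < value < hi,
then recurse left with hi=value and right with lo=value.
Preorder trace (stopping at first violation):
  at node 21 with bounds (-inf, +inf): OK
  at node 38 with bounds (-inf, 21): VIOLATION
Node 38 violates its bound: not (-inf < 38 < 21).
Result: Not a valid BST


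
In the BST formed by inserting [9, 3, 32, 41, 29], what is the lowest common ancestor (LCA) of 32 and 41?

Tree insertion order: [9, 3, 32, 41, 29]
Tree (level-order array): [9, 3, 32, None, None, 29, 41]
In a BST, the LCA of p=32, q=41 is the first node v on the
root-to-leaf path with p <= v <= q (go left if both < v, right if both > v).
Walk from root:
  at 9: both 32 and 41 > 9, go right
  at 32: 32 <= 32 <= 41, this is the LCA
LCA = 32


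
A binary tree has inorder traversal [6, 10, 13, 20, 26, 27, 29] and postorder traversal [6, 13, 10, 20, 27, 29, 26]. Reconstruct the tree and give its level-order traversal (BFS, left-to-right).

Inorder:   [6, 10, 13, 20, 26, 27, 29]
Postorder: [6, 13, 10, 20, 27, 29, 26]
Algorithm: postorder visits root last, so walk postorder right-to-left;
each value is the root of the current inorder slice — split it at that
value, recurse on the right subtree first, then the left.
Recursive splits:
  root=26; inorder splits into left=[6, 10, 13, 20], right=[27, 29]
  root=29; inorder splits into left=[27], right=[]
  root=27; inorder splits into left=[], right=[]
  root=20; inorder splits into left=[6, 10, 13], right=[]
  root=10; inorder splits into left=[6], right=[13]
  root=13; inorder splits into left=[], right=[]
  root=6; inorder splits into left=[], right=[]
Reconstructed level-order: [26, 20, 29, 10, 27, 6, 13]


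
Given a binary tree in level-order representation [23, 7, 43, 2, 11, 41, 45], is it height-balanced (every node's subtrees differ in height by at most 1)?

Tree (level-order array): [23, 7, 43, 2, 11, 41, 45]
Definition: a tree is height-balanced if, at every node, |h(left) - h(right)| <= 1 (empty subtree has height -1).
Bottom-up per-node check:
  node 2: h_left=-1, h_right=-1, diff=0 [OK], height=0
  node 11: h_left=-1, h_right=-1, diff=0 [OK], height=0
  node 7: h_left=0, h_right=0, diff=0 [OK], height=1
  node 41: h_left=-1, h_right=-1, diff=0 [OK], height=0
  node 45: h_left=-1, h_right=-1, diff=0 [OK], height=0
  node 43: h_left=0, h_right=0, diff=0 [OK], height=1
  node 23: h_left=1, h_right=1, diff=0 [OK], height=2
All nodes satisfy the balance condition.
Result: Balanced


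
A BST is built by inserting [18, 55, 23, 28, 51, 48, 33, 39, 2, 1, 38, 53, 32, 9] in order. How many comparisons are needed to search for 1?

Search path for 1: 18 -> 2 -> 1
Found: True
Comparisons: 3


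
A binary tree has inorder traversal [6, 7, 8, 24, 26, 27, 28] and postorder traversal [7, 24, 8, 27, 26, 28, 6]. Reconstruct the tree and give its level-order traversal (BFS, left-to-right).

Inorder:   [6, 7, 8, 24, 26, 27, 28]
Postorder: [7, 24, 8, 27, 26, 28, 6]
Algorithm: postorder visits root last, so walk postorder right-to-left;
each value is the root of the current inorder slice — split it at that
value, recurse on the right subtree first, then the left.
Recursive splits:
  root=6; inorder splits into left=[], right=[7, 8, 24, 26, 27, 28]
  root=28; inorder splits into left=[7, 8, 24, 26, 27], right=[]
  root=26; inorder splits into left=[7, 8, 24], right=[27]
  root=27; inorder splits into left=[], right=[]
  root=8; inorder splits into left=[7], right=[24]
  root=24; inorder splits into left=[], right=[]
  root=7; inorder splits into left=[], right=[]
Reconstructed level-order: [6, 28, 26, 8, 27, 7, 24]


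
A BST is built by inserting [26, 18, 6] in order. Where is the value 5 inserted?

Starting tree (level order): [26, 18, None, 6]
Insertion path: 26 -> 18 -> 6
Result: insert 5 as left child of 6
Final tree (level order): [26, 18, None, 6, None, 5]


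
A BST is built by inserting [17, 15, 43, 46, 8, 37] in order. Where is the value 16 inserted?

Starting tree (level order): [17, 15, 43, 8, None, 37, 46]
Insertion path: 17 -> 15
Result: insert 16 as right child of 15
Final tree (level order): [17, 15, 43, 8, 16, 37, 46]


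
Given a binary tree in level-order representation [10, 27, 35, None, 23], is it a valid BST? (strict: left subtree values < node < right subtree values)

Level-order array: [10, 27, 35, None, 23]
Validate using subtree bounds (lo, hi): at each node, require lo < value < hi,
then recurse left with hi=value and right with lo=value.
Preorder trace (stopping at first violation):
  at node 10 with bounds (-inf, +inf): OK
  at node 27 with bounds (-inf, 10): VIOLATION
Node 27 violates its bound: not (-inf < 27 < 10).
Result: Not a valid BST


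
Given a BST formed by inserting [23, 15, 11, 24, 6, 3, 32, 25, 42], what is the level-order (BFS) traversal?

Tree insertion order: [23, 15, 11, 24, 6, 3, 32, 25, 42]
Tree (level-order array): [23, 15, 24, 11, None, None, 32, 6, None, 25, 42, 3]
BFS from the root, enqueuing left then right child of each popped node:
  queue [23] -> pop 23, enqueue [15, 24], visited so far: [23]
  queue [15, 24] -> pop 15, enqueue [11], visited so far: [23, 15]
  queue [24, 11] -> pop 24, enqueue [32], visited so far: [23, 15, 24]
  queue [11, 32] -> pop 11, enqueue [6], visited so far: [23, 15, 24, 11]
  queue [32, 6] -> pop 32, enqueue [25, 42], visited so far: [23, 15, 24, 11, 32]
  queue [6, 25, 42] -> pop 6, enqueue [3], visited so far: [23, 15, 24, 11, 32, 6]
  queue [25, 42, 3] -> pop 25, enqueue [none], visited so far: [23, 15, 24, 11, 32, 6, 25]
  queue [42, 3] -> pop 42, enqueue [none], visited so far: [23, 15, 24, 11, 32, 6, 25, 42]
  queue [3] -> pop 3, enqueue [none], visited so far: [23, 15, 24, 11, 32, 6, 25, 42, 3]
Result: [23, 15, 24, 11, 32, 6, 25, 42, 3]


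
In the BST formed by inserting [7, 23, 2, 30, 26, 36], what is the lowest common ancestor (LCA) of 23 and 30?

Tree insertion order: [7, 23, 2, 30, 26, 36]
Tree (level-order array): [7, 2, 23, None, None, None, 30, 26, 36]
In a BST, the LCA of p=23, q=30 is the first node v on the
root-to-leaf path with p <= v <= q (go left if both < v, right if both > v).
Walk from root:
  at 7: both 23 and 30 > 7, go right
  at 23: 23 <= 23 <= 30, this is the LCA
LCA = 23


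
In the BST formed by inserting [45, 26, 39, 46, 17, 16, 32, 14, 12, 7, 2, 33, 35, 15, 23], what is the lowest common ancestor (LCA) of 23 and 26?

Tree insertion order: [45, 26, 39, 46, 17, 16, 32, 14, 12, 7, 2, 33, 35, 15, 23]
Tree (level-order array): [45, 26, 46, 17, 39, None, None, 16, 23, 32, None, 14, None, None, None, None, 33, 12, 15, None, 35, 7, None, None, None, None, None, 2]
In a BST, the LCA of p=23, q=26 is the first node v on the
root-to-leaf path with p <= v <= q (go left if both < v, right if both > v).
Walk from root:
  at 45: both 23 and 26 < 45, go left
  at 26: 23 <= 26 <= 26, this is the LCA
LCA = 26


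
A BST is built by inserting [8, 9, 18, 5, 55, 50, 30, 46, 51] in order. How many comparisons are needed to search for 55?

Search path for 55: 8 -> 9 -> 18 -> 55
Found: True
Comparisons: 4


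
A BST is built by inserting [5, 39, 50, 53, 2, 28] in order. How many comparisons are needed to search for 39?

Search path for 39: 5 -> 39
Found: True
Comparisons: 2


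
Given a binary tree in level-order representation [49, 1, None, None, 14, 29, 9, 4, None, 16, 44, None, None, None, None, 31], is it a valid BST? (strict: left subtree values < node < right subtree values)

Level-order array: [49, 1, None, None, 14, 29, 9, 4, None, 16, 44, None, None, None, None, 31]
Validate using subtree bounds (lo, hi): at each node, require lo < value < hi,
then recurse left with hi=value and right with lo=value.
Preorder trace (stopping at first violation):
  at node 49 with bounds (-inf, +inf): OK
  at node 1 with bounds (-inf, 49): OK
  at node 14 with bounds (1, 49): OK
  at node 29 with bounds (1, 14): VIOLATION
Node 29 violates its bound: not (1 < 29 < 14).
Result: Not a valid BST


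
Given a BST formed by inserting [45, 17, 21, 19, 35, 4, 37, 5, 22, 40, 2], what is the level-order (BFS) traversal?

Tree insertion order: [45, 17, 21, 19, 35, 4, 37, 5, 22, 40, 2]
Tree (level-order array): [45, 17, None, 4, 21, 2, 5, 19, 35, None, None, None, None, None, None, 22, 37, None, None, None, 40]
BFS from the root, enqueuing left then right child of each popped node:
  queue [45] -> pop 45, enqueue [17], visited so far: [45]
  queue [17] -> pop 17, enqueue [4, 21], visited so far: [45, 17]
  queue [4, 21] -> pop 4, enqueue [2, 5], visited so far: [45, 17, 4]
  queue [21, 2, 5] -> pop 21, enqueue [19, 35], visited so far: [45, 17, 4, 21]
  queue [2, 5, 19, 35] -> pop 2, enqueue [none], visited so far: [45, 17, 4, 21, 2]
  queue [5, 19, 35] -> pop 5, enqueue [none], visited so far: [45, 17, 4, 21, 2, 5]
  queue [19, 35] -> pop 19, enqueue [none], visited so far: [45, 17, 4, 21, 2, 5, 19]
  queue [35] -> pop 35, enqueue [22, 37], visited so far: [45, 17, 4, 21, 2, 5, 19, 35]
  queue [22, 37] -> pop 22, enqueue [none], visited so far: [45, 17, 4, 21, 2, 5, 19, 35, 22]
  queue [37] -> pop 37, enqueue [40], visited so far: [45, 17, 4, 21, 2, 5, 19, 35, 22, 37]
  queue [40] -> pop 40, enqueue [none], visited so far: [45, 17, 4, 21, 2, 5, 19, 35, 22, 37, 40]
Result: [45, 17, 4, 21, 2, 5, 19, 35, 22, 37, 40]


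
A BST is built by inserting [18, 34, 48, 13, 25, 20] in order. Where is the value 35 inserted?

Starting tree (level order): [18, 13, 34, None, None, 25, 48, 20]
Insertion path: 18 -> 34 -> 48
Result: insert 35 as left child of 48
Final tree (level order): [18, 13, 34, None, None, 25, 48, 20, None, 35]


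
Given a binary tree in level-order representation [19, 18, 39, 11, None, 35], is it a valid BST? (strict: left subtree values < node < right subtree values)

Level-order array: [19, 18, 39, 11, None, 35]
Validate using subtree bounds (lo, hi): at each node, require lo < value < hi,
then recurse left with hi=value and right with lo=value.
Preorder trace (stopping at first violation):
  at node 19 with bounds (-inf, +inf): OK
  at node 18 with bounds (-inf, 19): OK
  at node 11 with bounds (-inf, 18): OK
  at node 39 with bounds (19, +inf): OK
  at node 35 with bounds (19, 39): OK
No violation found at any node.
Result: Valid BST


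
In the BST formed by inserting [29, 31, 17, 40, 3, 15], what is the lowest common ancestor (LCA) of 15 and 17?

Tree insertion order: [29, 31, 17, 40, 3, 15]
Tree (level-order array): [29, 17, 31, 3, None, None, 40, None, 15]
In a BST, the LCA of p=15, q=17 is the first node v on the
root-to-leaf path with p <= v <= q (go left if both < v, right if both > v).
Walk from root:
  at 29: both 15 and 17 < 29, go left
  at 17: 15 <= 17 <= 17, this is the LCA
LCA = 17


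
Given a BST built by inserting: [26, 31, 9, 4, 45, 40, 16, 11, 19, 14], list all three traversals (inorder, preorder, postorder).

Tree insertion order: [26, 31, 9, 4, 45, 40, 16, 11, 19, 14]
Tree (level-order array): [26, 9, 31, 4, 16, None, 45, None, None, 11, 19, 40, None, None, 14]
Inorder (L, root, R): [4, 9, 11, 14, 16, 19, 26, 31, 40, 45]
Preorder (root, L, R): [26, 9, 4, 16, 11, 14, 19, 31, 45, 40]
Postorder (L, R, root): [4, 14, 11, 19, 16, 9, 40, 45, 31, 26]


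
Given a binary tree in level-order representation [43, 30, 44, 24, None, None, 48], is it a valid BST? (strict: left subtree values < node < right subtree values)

Level-order array: [43, 30, 44, 24, None, None, 48]
Validate using subtree bounds (lo, hi): at each node, require lo < value < hi,
then recurse left with hi=value and right with lo=value.
Preorder trace (stopping at first violation):
  at node 43 with bounds (-inf, +inf): OK
  at node 30 with bounds (-inf, 43): OK
  at node 24 with bounds (-inf, 30): OK
  at node 44 with bounds (43, +inf): OK
  at node 48 with bounds (44, +inf): OK
No violation found at any node.
Result: Valid BST


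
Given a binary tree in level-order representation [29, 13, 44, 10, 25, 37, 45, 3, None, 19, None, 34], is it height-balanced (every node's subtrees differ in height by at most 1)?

Tree (level-order array): [29, 13, 44, 10, 25, 37, 45, 3, None, 19, None, 34]
Definition: a tree is height-balanced if, at every node, |h(left) - h(right)| <= 1 (empty subtree has height -1).
Bottom-up per-node check:
  node 3: h_left=-1, h_right=-1, diff=0 [OK], height=0
  node 10: h_left=0, h_right=-1, diff=1 [OK], height=1
  node 19: h_left=-1, h_right=-1, diff=0 [OK], height=0
  node 25: h_left=0, h_right=-1, diff=1 [OK], height=1
  node 13: h_left=1, h_right=1, diff=0 [OK], height=2
  node 34: h_left=-1, h_right=-1, diff=0 [OK], height=0
  node 37: h_left=0, h_right=-1, diff=1 [OK], height=1
  node 45: h_left=-1, h_right=-1, diff=0 [OK], height=0
  node 44: h_left=1, h_right=0, diff=1 [OK], height=2
  node 29: h_left=2, h_right=2, diff=0 [OK], height=3
All nodes satisfy the balance condition.
Result: Balanced


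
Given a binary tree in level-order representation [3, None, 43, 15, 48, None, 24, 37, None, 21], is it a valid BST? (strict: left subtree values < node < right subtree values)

Level-order array: [3, None, 43, 15, 48, None, 24, 37, None, 21]
Validate using subtree bounds (lo, hi): at each node, require lo < value < hi,
then recurse left with hi=value and right with lo=value.
Preorder trace (stopping at first violation):
  at node 3 with bounds (-inf, +inf): OK
  at node 43 with bounds (3, +inf): OK
  at node 15 with bounds (3, 43): OK
  at node 24 with bounds (15, 43): OK
  at node 21 with bounds (15, 24): OK
  at node 48 with bounds (43, +inf): OK
  at node 37 with bounds (43, 48): VIOLATION
Node 37 violates its bound: not (43 < 37 < 48).
Result: Not a valid BST


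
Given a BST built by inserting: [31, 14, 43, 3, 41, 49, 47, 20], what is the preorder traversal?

Tree insertion order: [31, 14, 43, 3, 41, 49, 47, 20]
Tree (level-order array): [31, 14, 43, 3, 20, 41, 49, None, None, None, None, None, None, 47]
Preorder traversal: [31, 14, 3, 20, 43, 41, 49, 47]


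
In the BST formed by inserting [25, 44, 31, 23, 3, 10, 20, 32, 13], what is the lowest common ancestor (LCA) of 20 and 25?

Tree insertion order: [25, 44, 31, 23, 3, 10, 20, 32, 13]
Tree (level-order array): [25, 23, 44, 3, None, 31, None, None, 10, None, 32, None, 20, None, None, 13]
In a BST, the LCA of p=20, q=25 is the first node v on the
root-to-leaf path with p <= v <= q (go left if both < v, right if both > v).
Walk from root:
  at 25: 20 <= 25 <= 25, this is the LCA
LCA = 25


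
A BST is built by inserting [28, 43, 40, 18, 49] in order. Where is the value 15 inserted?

Starting tree (level order): [28, 18, 43, None, None, 40, 49]
Insertion path: 28 -> 18
Result: insert 15 as left child of 18
Final tree (level order): [28, 18, 43, 15, None, 40, 49]


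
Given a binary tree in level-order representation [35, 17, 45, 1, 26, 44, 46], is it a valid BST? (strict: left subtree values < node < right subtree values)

Level-order array: [35, 17, 45, 1, 26, 44, 46]
Validate using subtree bounds (lo, hi): at each node, require lo < value < hi,
then recurse left with hi=value and right with lo=value.
Preorder trace (stopping at first violation):
  at node 35 with bounds (-inf, +inf): OK
  at node 17 with bounds (-inf, 35): OK
  at node 1 with bounds (-inf, 17): OK
  at node 26 with bounds (17, 35): OK
  at node 45 with bounds (35, +inf): OK
  at node 44 with bounds (35, 45): OK
  at node 46 with bounds (45, +inf): OK
No violation found at any node.
Result: Valid BST


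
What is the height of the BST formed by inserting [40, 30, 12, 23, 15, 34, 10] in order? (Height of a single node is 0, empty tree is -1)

Insertion order: [40, 30, 12, 23, 15, 34, 10]
Tree (level-order array): [40, 30, None, 12, 34, 10, 23, None, None, None, None, 15]
Compute height bottom-up (empty subtree = -1):
  height(10) = 1 + max(-1, -1) = 0
  height(15) = 1 + max(-1, -1) = 0
  height(23) = 1 + max(0, -1) = 1
  height(12) = 1 + max(0, 1) = 2
  height(34) = 1 + max(-1, -1) = 0
  height(30) = 1 + max(2, 0) = 3
  height(40) = 1 + max(3, -1) = 4
Height = 4


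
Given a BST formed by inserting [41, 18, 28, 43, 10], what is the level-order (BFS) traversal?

Tree insertion order: [41, 18, 28, 43, 10]
Tree (level-order array): [41, 18, 43, 10, 28]
BFS from the root, enqueuing left then right child of each popped node:
  queue [41] -> pop 41, enqueue [18, 43], visited so far: [41]
  queue [18, 43] -> pop 18, enqueue [10, 28], visited so far: [41, 18]
  queue [43, 10, 28] -> pop 43, enqueue [none], visited so far: [41, 18, 43]
  queue [10, 28] -> pop 10, enqueue [none], visited so far: [41, 18, 43, 10]
  queue [28] -> pop 28, enqueue [none], visited so far: [41, 18, 43, 10, 28]
Result: [41, 18, 43, 10, 28]


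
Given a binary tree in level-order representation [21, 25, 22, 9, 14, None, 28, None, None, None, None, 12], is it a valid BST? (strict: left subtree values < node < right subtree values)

Level-order array: [21, 25, 22, 9, 14, None, 28, None, None, None, None, 12]
Validate using subtree bounds (lo, hi): at each node, require lo < value < hi,
then recurse left with hi=value and right with lo=value.
Preorder trace (stopping at first violation):
  at node 21 with bounds (-inf, +inf): OK
  at node 25 with bounds (-inf, 21): VIOLATION
Node 25 violates its bound: not (-inf < 25 < 21).
Result: Not a valid BST


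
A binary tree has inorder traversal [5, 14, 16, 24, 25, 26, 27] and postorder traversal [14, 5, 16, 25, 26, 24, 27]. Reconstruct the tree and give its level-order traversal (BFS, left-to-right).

Inorder:   [5, 14, 16, 24, 25, 26, 27]
Postorder: [14, 5, 16, 25, 26, 24, 27]
Algorithm: postorder visits root last, so walk postorder right-to-left;
each value is the root of the current inorder slice — split it at that
value, recurse on the right subtree first, then the left.
Recursive splits:
  root=27; inorder splits into left=[5, 14, 16, 24, 25, 26], right=[]
  root=24; inorder splits into left=[5, 14, 16], right=[25, 26]
  root=26; inorder splits into left=[25], right=[]
  root=25; inorder splits into left=[], right=[]
  root=16; inorder splits into left=[5, 14], right=[]
  root=5; inorder splits into left=[], right=[14]
  root=14; inorder splits into left=[], right=[]
Reconstructed level-order: [27, 24, 16, 26, 5, 25, 14]


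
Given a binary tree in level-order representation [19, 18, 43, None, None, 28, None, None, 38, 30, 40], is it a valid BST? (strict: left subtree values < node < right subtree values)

Level-order array: [19, 18, 43, None, None, 28, None, None, 38, 30, 40]
Validate using subtree bounds (lo, hi): at each node, require lo < value < hi,
then recurse left with hi=value and right with lo=value.
Preorder trace (stopping at first violation):
  at node 19 with bounds (-inf, +inf): OK
  at node 18 with bounds (-inf, 19): OK
  at node 43 with bounds (19, +inf): OK
  at node 28 with bounds (19, 43): OK
  at node 38 with bounds (28, 43): OK
  at node 30 with bounds (28, 38): OK
  at node 40 with bounds (38, 43): OK
No violation found at any node.
Result: Valid BST


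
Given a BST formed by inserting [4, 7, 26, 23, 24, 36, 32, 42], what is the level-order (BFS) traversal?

Tree insertion order: [4, 7, 26, 23, 24, 36, 32, 42]
Tree (level-order array): [4, None, 7, None, 26, 23, 36, None, 24, 32, 42]
BFS from the root, enqueuing left then right child of each popped node:
  queue [4] -> pop 4, enqueue [7], visited so far: [4]
  queue [7] -> pop 7, enqueue [26], visited so far: [4, 7]
  queue [26] -> pop 26, enqueue [23, 36], visited so far: [4, 7, 26]
  queue [23, 36] -> pop 23, enqueue [24], visited so far: [4, 7, 26, 23]
  queue [36, 24] -> pop 36, enqueue [32, 42], visited so far: [4, 7, 26, 23, 36]
  queue [24, 32, 42] -> pop 24, enqueue [none], visited so far: [4, 7, 26, 23, 36, 24]
  queue [32, 42] -> pop 32, enqueue [none], visited so far: [4, 7, 26, 23, 36, 24, 32]
  queue [42] -> pop 42, enqueue [none], visited so far: [4, 7, 26, 23, 36, 24, 32, 42]
Result: [4, 7, 26, 23, 36, 24, 32, 42]


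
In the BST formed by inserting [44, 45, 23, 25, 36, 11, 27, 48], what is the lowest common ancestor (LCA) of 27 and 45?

Tree insertion order: [44, 45, 23, 25, 36, 11, 27, 48]
Tree (level-order array): [44, 23, 45, 11, 25, None, 48, None, None, None, 36, None, None, 27]
In a BST, the LCA of p=27, q=45 is the first node v on the
root-to-leaf path with p <= v <= q (go left if both < v, right if both > v).
Walk from root:
  at 44: 27 <= 44 <= 45, this is the LCA
LCA = 44


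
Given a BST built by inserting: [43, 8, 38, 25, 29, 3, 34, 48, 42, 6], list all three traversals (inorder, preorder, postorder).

Tree insertion order: [43, 8, 38, 25, 29, 3, 34, 48, 42, 6]
Tree (level-order array): [43, 8, 48, 3, 38, None, None, None, 6, 25, 42, None, None, None, 29, None, None, None, 34]
Inorder (L, root, R): [3, 6, 8, 25, 29, 34, 38, 42, 43, 48]
Preorder (root, L, R): [43, 8, 3, 6, 38, 25, 29, 34, 42, 48]
Postorder (L, R, root): [6, 3, 34, 29, 25, 42, 38, 8, 48, 43]


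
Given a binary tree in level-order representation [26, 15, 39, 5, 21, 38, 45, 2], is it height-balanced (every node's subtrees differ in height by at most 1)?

Tree (level-order array): [26, 15, 39, 5, 21, 38, 45, 2]
Definition: a tree is height-balanced if, at every node, |h(left) - h(right)| <= 1 (empty subtree has height -1).
Bottom-up per-node check:
  node 2: h_left=-1, h_right=-1, diff=0 [OK], height=0
  node 5: h_left=0, h_right=-1, diff=1 [OK], height=1
  node 21: h_left=-1, h_right=-1, diff=0 [OK], height=0
  node 15: h_left=1, h_right=0, diff=1 [OK], height=2
  node 38: h_left=-1, h_right=-1, diff=0 [OK], height=0
  node 45: h_left=-1, h_right=-1, diff=0 [OK], height=0
  node 39: h_left=0, h_right=0, diff=0 [OK], height=1
  node 26: h_left=2, h_right=1, diff=1 [OK], height=3
All nodes satisfy the balance condition.
Result: Balanced


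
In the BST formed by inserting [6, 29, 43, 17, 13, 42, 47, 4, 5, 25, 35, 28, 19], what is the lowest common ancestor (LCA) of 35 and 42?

Tree insertion order: [6, 29, 43, 17, 13, 42, 47, 4, 5, 25, 35, 28, 19]
Tree (level-order array): [6, 4, 29, None, 5, 17, 43, None, None, 13, 25, 42, 47, None, None, 19, 28, 35]
In a BST, the LCA of p=35, q=42 is the first node v on the
root-to-leaf path with p <= v <= q (go left if both < v, right if both > v).
Walk from root:
  at 6: both 35 and 42 > 6, go right
  at 29: both 35 and 42 > 29, go right
  at 43: both 35 and 42 < 43, go left
  at 42: 35 <= 42 <= 42, this is the LCA
LCA = 42


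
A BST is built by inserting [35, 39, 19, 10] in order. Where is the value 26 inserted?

Starting tree (level order): [35, 19, 39, 10]
Insertion path: 35 -> 19
Result: insert 26 as right child of 19
Final tree (level order): [35, 19, 39, 10, 26]


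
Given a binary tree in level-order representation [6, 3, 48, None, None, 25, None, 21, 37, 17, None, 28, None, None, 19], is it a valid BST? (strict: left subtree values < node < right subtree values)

Level-order array: [6, 3, 48, None, None, 25, None, 21, 37, 17, None, 28, None, None, 19]
Validate using subtree bounds (lo, hi): at each node, require lo < value < hi,
then recurse left with hi=value and right with lo=value.
Preorder trace (stopping at first violation):
  at node 6 with bounds (-inf, +inf): OK
  at node 3 with bounds (-inf, 6): OK
  at node 48 with bounds (6, +inf): OK
  at node 25 with bounds (6, 48): OK
  at node 21 with bounds (6, 25): OK
  at node 17 with bounds (6, 21): OK
  at node 19 with bounds (17, 21): OK
  at node 37 with bounds (25, 48): OK
  at node 28 with bounds (25, 37): OK
No violation found at any node.
Result: Valid BST


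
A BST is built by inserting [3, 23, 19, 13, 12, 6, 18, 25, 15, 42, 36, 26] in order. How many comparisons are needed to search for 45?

Search path for 45: 3 -> 23 -> 25 -> 42
Found: False
Comparisons: 4


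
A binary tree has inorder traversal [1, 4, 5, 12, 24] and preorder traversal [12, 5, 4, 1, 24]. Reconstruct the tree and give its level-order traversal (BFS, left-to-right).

Inorder:  [1, 4, 5, 12, 24]
Preorder: [12, 5, 4, 1, 24]
Algorithm: preorder visits root first, so consume preorder in order;
for each root, split the current inorder slice at that value into
left-subtree inorder and right-subtree inorder, then recurse.
Recursive splits:
  root=12; inorder splits into left=[1, 4, 5], right=[24]
  root=5; inorder splits into left=[1, 4], right=[]
  root=4; inorder splits into left=[1], right=[]
  root=1; inorder splits into left=[], right=[]
  root=24; inorder splits into left=[], right=[]
Reconstructed level-order: [12, 5, 24, 4, 1]


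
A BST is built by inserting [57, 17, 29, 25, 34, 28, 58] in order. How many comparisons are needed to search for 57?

Search path for 57: 57
Found: True
Comparisons: 1


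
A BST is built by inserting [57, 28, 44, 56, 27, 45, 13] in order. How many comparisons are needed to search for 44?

Search path for 44: 57 -> 28 -> 44
Found: True
Comparisons: 3


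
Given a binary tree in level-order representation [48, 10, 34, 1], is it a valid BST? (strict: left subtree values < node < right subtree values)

Level-order array: [48, 10, 34, 1]
Validate using subtree bounds (lo, hi): at each node, require lo < value < hi,
then recurse left with hi=value and right with lo=value.
Preorder trace (stopping at first violation):
  at node 48 with bounds (-inf, +inf): OK
  at node 10 with bounds (-inf, 48): OK
  at node 1 with bounds (-inf, 10): OK
  at node 34 with bounds (48, +inf): VIOLATION
Node 34 violates its bound: not (48 < 34 < +inf).
Result: Not a valid BST


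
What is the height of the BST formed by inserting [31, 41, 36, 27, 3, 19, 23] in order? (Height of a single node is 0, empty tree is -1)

Insertion order: [31, 41, 36, 27, 3, 19, 23]
Tree (level-order array): [31, 27, 41, 3, None, 36, None, None, 19, None, None, None, 23]
Compute height bottom-up (empty subtree = -1):
  height(23) = 1 + max(-1, -1) = 0
  height(19) = 1 + max(-1, 0) = 1
  height(3) = 1 + max(-1, 1) = 2
  height(27) = 1 + max(2, -1) = 3
  height(36) = 1 + max(-1, -1) = 0
  height(41) = 1 + max(0, -1) = 1
  height(31) = 1 + max(3, 1) = 4
Height = 4


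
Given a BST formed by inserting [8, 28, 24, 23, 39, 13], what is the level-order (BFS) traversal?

Tree insertion order: [8, 28, 24, 23, 39, 13]
Tree (level-order array): [8, None, 28, 24, 39, 23, None, None, None, 13]
BFS from the root, enqueuing left then right child of each popped node:
  queue [8] -> pop 8, enqueue [28], visited so far: [8]
  queue [28] -> pop 28, enqueue [24, 39], visited so far: [8, 28]
  queue [24, 39] -> pop 24, enqueue [23], visited so far: [8, 28, 24]
  queue [39, 23] -> pop 39, enqueue [none], visited so far: [8, 28, 24, 39]
  queue [23] -> pop 23, enqueue [13], visited so far: [8, 28, 24, 39, 23]
  queue [13] -> pop 13, enqueue [none], visited so far: [8, 28, 24, 39, 23, 13]
Result: [8, 28, 24, 39, 23, 13]


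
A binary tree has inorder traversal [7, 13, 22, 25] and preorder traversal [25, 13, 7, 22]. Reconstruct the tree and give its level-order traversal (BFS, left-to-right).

Inorder:  [7, 13, 22, 25]
Preorder: [25, 13, 7, 22]
Algorithm: preorder visits root first, so consume preorder in order;
for each root, split the current inorder slice at that value into
left-subtree inorder and right-subtree inorder, then recurse.
Recursive splits:
  root=25; inorder splits into left=[7, 13, 22], right=[]
  root=13; inorder splits into left=[7], right=[22]
  root=7; inorder splits into left=[], right=[]
  root=22; inorder splits into left=[], right=[]
Reconstructed level-order: [25, 13, 7, 22]


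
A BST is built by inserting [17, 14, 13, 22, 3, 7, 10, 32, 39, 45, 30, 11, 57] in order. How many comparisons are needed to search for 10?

Search path for 10: 17 -> 14 -> 13 -> 3 -> 7 -> 10
Found: True
Comparisons: 6


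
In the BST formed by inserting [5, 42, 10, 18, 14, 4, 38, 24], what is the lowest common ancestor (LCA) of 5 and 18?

Tree insertion order: [5, 42, 10, 18, 14, 4, 38, 24]
Tree (level-order array): [5, 4, 42, None, None, 10, None, None, 18, 14, 38, None, None, 24]
In a BST, the LCA of p=5, q=18 is the first node v on the
root-to-leaf path with p <= v <= q (go left if both < v, right if both > v).
Walk from root:
  at 5: 5 <= 5 <= 18, this is the LCA
LCA = 5


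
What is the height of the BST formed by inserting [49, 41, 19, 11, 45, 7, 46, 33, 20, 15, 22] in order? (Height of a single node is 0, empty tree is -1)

Insertion order: [49, 41, 19, 11, 45, 7, 46, 33, 20, 15, 22]
Tree (level-order array): [49, 41, None, 19, 45, 11, 33, None, 46, 7, 15, 20, None, None, None, None, None, None, None, None, 22]
Compute height bottom-up (empty subtree = -1):
  height(7) = 1 + max(-1, -1) = 0
  height(15) = 1 + max(-1, -1) = 0
  height(11) = 1 + max(0, 0) = 1
  height(22) = 1 + max(-1, -1) = 0
  height(20) = 1 + max(-1, 0) = 1
  height(33) = 1 + max(1, -1) = 2
  height(19) = 1 + max(1, 2) = 3
  height(46) = 1 + max(-1, -1) = 0
  height(45) = 1 + max(-1, 0) = 1
  height(41) = 1 + max(3, 1) = 4
  height(49) = 1 + max(4, -1) = 5
Height = 5


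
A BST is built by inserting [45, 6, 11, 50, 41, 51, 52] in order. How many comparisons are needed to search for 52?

Search path for 52: 45 -> 50 -> 51 -> 52
Found: True
Comparisons: 4


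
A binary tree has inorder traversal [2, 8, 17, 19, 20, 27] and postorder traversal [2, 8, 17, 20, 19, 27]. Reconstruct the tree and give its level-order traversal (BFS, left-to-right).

Inorder:   [2, 8, 17, 19, 20, 27]
Postorder: [2, 8, 17, 20, 19, 27]
Algorithm: postorder visits root last, so walk postorder right-to-left;
each value is the root of the current inorder slice — split it at that
value, recurse on the right subtree first, then the left.
Recursive splits:
  root=27; inorder splits into left=[2, 8, 17, 19, 20], right=[]
  root=19; inorder splits into left=[2, 8, 17], right=[20]
  root=20; inorder splits into left=[], right=[]
  root=17; inorder splits into left=[2, 8], right=[]
  root=8; inorder splits into left=[2], right=[]
  root=2; inorder splits into left=[], right=[]
Reconstructed level-order: [27, 19, 17, 20, 8, 2]


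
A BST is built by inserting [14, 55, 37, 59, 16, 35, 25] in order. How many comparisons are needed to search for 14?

Search path for 14: 14
Found: True
Comparisons: 1


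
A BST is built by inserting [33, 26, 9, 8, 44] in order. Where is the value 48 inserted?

Starting tree (level order): [33, 26, 44, 9, None, None, None, 8]
Insertion path: 33 -> 44
Result: insert 48 as right child of 44
Final tree (level order): [33, 26, 44, 9, None, None, 48, 8]


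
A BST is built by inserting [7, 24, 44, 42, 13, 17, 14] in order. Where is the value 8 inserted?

Starting tree (level order): [7, None, 24, 13, 44, None, 17, 42, None, 14]
Insertion path: 7 -> 24 -> 13
Result: insert 8 as left child of 13
Final tree (level order): [7, None, 24, 13, 44, 8, 17, 42, None, None, None, 14]


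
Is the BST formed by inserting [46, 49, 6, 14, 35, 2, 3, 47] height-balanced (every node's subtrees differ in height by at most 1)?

Tree (level-order array): [46, 6, 49, 2, 14, 47, None, None, 3, None, 35]
Definition: a tree is height-balanced if, at every node, |h(left) - h(right)| <= 1 (empty subtree has height -1).
Bottom-up per-node check:
  node 3: h_left=-1, h_right=-1, diff=0 [OK], height=0
  node 2: h_left=-1, h_right=0, diff=1 [OK], height=1
  node 35: h_left=-1, h_right=-1, diff=0 [OK], height=0
  node 14: h_left=-1, h_right=0, diff=1 [OK], height=1
  node 6: h_left=1, h_right=1, diff=0 [OK], height=2
  node 47: h_left=-1, h_right=-1, diff=0 [OK], height=0
  node 49: h_left=0, h_right=-1, diff=1 [OK], height=1
  node 46: h_left=2, h_right=1, diff=1 [OK], height=3
All nodes satisfy the balance condition.
Result: Balanced


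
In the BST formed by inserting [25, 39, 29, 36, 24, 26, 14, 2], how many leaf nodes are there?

Tree built from: [25, 39, 29, 36, 24, 26, 14, 2]
Tree (level-order array): [25, 24, 39, 14, None, 29, None, 2, None, 26, 36]
Rule: A leaf has 0 children.
Per-node child counts:
  node 25: 2 child(ren)
  node 24: 1 child(ren)
  node 14: 1 child(ren)
  node 2: 0 child(ren)
  node 39: 1 child(ren)
  node 29: 2 child(ren)
  node 26: 0 child(ren)
  node 36: 0 child(ren)
Matching nodes: [2, 26, 36]
Count of leaf nodes: 3


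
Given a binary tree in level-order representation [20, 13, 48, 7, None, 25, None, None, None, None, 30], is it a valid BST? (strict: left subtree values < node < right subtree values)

Level-order array: [20, 13, 48, 7, None, 25, None, None, None, None, 30]
Validate using subtree bounds (lo, hi): at each node, require lo < value < hi,
then recurse left with hi=value and right with lo=value.
Preorder trace (stopping at first violation):
  at node 20 with bounds (-inf, +inf): OK
  at node 13 with bounds (-inf, 20): OK
  at node 7 with bounds (-inf, 13): OK
  at node 48 with bounds (20, +inf): OK
  at node 25 with bounds (20, 48): OK
  at node 30 with bounds (25, 48): OK
No violation found at any node.
Result: Valid BST


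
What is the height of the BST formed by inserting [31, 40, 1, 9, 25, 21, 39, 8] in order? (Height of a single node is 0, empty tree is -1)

Insertion order: [31, 40, 1, 9, 25, 21, 39, 8]
Tree (level-order array): [31, 1, 40, None, 9, 39, None, 8, 25, None, None, None, None, 21]
Compute height bottom-up (empty subtree = -1):
  height(8) = 1 + max(-1, -1) = 0
  height(21) = 1 + max(-1, -1) = 0
  height(25) = 1 + max(0, -1) = 1
  height(9) = 1 + max(0, 1) = 2
  height(1) = 1 + max(-1, 2) = 3
  height(39) = 1 + max(-1, -1) = 0
  height(40) = 1 + max(0, -1) = 1
  height(31) = 1 + max(3, 1) = 4
Height = 4
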